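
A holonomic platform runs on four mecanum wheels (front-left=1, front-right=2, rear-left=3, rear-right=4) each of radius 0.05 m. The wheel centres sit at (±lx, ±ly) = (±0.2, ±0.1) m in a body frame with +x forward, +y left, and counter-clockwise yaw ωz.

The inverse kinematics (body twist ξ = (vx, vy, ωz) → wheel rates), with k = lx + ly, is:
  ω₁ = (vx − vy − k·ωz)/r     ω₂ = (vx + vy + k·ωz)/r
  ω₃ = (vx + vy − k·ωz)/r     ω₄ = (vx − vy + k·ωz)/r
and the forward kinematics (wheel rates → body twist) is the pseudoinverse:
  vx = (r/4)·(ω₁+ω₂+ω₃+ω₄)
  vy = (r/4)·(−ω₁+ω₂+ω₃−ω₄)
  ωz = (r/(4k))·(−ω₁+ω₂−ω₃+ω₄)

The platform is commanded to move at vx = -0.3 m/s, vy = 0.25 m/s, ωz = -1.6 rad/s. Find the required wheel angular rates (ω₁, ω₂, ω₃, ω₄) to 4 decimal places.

k = lx + ly = 0.2 + 0.1 = 0.3000;  k·ωz = 0.3000·-1.6 = -0.4800
ω₁ (FL) = (vx − vy − k·ωz)/r = -0.0700/0.05 = -1.4000
ω₂ (FR) = (vx + vy + k·ωz)/r = -0.5300/0.05 = -10.6000
ω₃ (RL) = (vx + vy − k·ωz)/r = 0.4300/0.05 = 8.6000
ω₄ (RR) = (vx − vy + k·ωz)/r = -1.0300/0.05 = -20.6000

(-1.4000, -10.6000, 8.6000, -20.6000)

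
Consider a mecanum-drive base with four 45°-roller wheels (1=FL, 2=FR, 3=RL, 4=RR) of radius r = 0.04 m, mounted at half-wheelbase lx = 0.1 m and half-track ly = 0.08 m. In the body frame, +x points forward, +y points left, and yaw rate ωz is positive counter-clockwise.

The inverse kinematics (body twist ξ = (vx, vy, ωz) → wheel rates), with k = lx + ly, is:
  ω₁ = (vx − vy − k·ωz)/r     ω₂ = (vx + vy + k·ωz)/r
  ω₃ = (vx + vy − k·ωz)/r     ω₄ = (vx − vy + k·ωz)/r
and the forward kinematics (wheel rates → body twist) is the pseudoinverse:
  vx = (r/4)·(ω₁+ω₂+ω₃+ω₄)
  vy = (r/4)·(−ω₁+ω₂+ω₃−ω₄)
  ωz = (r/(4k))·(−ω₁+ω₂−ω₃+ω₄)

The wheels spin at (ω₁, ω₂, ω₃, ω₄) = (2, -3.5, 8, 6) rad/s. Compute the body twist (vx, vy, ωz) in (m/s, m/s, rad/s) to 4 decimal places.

(0.1250, -0.0350, -0.4167)

k = lx + ly = 0.1 + 0.08 = 0.1800
ω₁+ω₂+ω₃+ω₄ = 12.5000  →  vx = (0.04/4)·12.5000 = 0.1250
−ω₁+ω₂+ω₃−ω₄ = -3.5000  →  vy = (0.04/4)·-3.5000 = -0.0350
−ω₁+ω₂−ω₃+ω₄ = -7.5000  →  ωz = (0.04/0.7200)·-7.5000 = -0.4167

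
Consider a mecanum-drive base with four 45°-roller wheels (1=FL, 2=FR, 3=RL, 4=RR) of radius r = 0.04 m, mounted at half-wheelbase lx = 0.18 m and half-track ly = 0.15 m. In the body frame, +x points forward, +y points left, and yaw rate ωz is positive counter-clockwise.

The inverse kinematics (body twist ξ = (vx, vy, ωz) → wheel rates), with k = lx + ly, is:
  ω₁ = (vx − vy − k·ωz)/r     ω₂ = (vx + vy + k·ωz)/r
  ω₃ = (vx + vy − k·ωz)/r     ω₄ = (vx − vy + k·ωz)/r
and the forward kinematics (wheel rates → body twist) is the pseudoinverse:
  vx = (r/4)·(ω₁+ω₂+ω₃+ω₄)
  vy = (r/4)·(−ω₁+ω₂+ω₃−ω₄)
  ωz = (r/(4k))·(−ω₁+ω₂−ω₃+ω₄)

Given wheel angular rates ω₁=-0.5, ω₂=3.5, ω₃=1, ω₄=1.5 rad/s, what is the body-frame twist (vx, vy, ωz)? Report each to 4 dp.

k = lx + ly = 0.18 + 0.15 = 0.3300
ω₁+ω₂+ω₃+ω₄ = 5.5000  →  vx = (0.04/4)·5.5000 = 0.0550
−ω₁+ω₂+ω₃−ω₄ = 3.5000  →  vy = (0.04/4)·3.5000 = 0.0350
−ω₁+ω₂−ω₃+ω₄ = 4.5000  →  ωz = (0.04/1.3200)·4.5000 = 0.1364

(0.0550, 0.0350, 0.1364)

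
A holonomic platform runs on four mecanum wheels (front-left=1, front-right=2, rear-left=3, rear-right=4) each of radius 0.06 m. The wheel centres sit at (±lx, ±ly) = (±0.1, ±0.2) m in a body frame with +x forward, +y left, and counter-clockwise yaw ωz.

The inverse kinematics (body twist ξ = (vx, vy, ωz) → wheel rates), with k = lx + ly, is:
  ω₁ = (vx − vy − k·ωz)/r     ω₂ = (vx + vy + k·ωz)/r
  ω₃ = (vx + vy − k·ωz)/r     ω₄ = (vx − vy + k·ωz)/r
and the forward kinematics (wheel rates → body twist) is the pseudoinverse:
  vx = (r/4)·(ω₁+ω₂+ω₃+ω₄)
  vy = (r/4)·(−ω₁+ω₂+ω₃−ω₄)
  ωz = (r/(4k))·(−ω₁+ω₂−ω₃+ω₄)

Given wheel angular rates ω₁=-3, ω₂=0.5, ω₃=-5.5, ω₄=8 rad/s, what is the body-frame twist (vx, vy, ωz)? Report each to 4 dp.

(0.0000, -0.1500, 0.8500)

k = lx + ly = 0.1 + 0.2 = 0.3000
ω₁+ω₂+ω₃+ω₄ = 0.0000  →  vx = (0.06/4)·0.0000 = 0.0000
−ω₁+ω₂+ω₃−ω₄ = -10.0000  →  vy = (0.06/4)·-10.0000 = -0.1500
−ω₁+ω₂−ω₃+ω₄ = 17.0000  →  ωz = (0.06/1.2000)·17.0000 = 0.8500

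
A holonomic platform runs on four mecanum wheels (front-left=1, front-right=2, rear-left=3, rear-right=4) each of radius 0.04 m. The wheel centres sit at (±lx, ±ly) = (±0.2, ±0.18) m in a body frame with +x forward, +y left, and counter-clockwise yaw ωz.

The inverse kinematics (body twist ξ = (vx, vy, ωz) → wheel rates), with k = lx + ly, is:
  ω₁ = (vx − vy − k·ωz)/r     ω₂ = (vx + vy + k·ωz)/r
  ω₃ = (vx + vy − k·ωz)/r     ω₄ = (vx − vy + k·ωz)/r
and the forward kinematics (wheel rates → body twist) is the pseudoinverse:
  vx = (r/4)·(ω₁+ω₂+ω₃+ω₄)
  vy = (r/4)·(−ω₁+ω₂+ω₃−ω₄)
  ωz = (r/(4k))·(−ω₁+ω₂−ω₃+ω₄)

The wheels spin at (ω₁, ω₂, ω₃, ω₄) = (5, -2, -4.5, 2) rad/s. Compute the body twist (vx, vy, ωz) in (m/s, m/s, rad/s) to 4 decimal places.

(0.0050, -0.1350, -0.0132)

k = lx + ly = 0.2 + 0.18 = 0.3800
ω₁+ω₂+ω₃+ω₄ = 0.5000  →  vx = (0.04/4)·0.5000 = 0.0050
−ω₁+ω₂+ω₃−ω₄ = -13.5000  →  vy = (0.04/4)·-13.5000 = -0.1350
−ω₁+ω₂−ω₃+ω₄ = -0.5000  →  ωz = (0.04/1.5200)·-0.5000 = -0.0132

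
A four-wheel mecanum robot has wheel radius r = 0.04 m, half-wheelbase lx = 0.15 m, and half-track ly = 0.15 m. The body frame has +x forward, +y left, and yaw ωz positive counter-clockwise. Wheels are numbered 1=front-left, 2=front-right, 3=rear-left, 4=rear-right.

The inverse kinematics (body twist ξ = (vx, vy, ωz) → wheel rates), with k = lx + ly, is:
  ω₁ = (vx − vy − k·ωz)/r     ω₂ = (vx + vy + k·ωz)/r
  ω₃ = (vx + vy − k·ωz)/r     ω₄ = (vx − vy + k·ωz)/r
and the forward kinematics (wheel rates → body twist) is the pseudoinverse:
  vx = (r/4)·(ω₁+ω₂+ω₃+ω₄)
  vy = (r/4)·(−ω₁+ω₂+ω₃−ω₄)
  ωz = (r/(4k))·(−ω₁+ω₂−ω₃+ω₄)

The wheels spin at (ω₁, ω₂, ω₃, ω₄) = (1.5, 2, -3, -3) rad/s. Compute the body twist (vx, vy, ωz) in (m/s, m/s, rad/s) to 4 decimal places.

(-0.0250, 0.0050, 0.0167)

k = lx + ly = 0.15 + 0.15 = 0.3000
ω₁+ω₂+ω₃+ω₄ = -2.5000  →  vx = (0.04/4)·-2.5000 = -0.0250
−ω₁+ω₂+ω₃−ω₄ = 0.5000  →  vy = (0.04/4)·0.5000 = 0.0050
−ω₁+ω₂−ω₃+ω₄ = 0.5000  →  ωz = (0.04/1.2000)·0.5000 = 0.0167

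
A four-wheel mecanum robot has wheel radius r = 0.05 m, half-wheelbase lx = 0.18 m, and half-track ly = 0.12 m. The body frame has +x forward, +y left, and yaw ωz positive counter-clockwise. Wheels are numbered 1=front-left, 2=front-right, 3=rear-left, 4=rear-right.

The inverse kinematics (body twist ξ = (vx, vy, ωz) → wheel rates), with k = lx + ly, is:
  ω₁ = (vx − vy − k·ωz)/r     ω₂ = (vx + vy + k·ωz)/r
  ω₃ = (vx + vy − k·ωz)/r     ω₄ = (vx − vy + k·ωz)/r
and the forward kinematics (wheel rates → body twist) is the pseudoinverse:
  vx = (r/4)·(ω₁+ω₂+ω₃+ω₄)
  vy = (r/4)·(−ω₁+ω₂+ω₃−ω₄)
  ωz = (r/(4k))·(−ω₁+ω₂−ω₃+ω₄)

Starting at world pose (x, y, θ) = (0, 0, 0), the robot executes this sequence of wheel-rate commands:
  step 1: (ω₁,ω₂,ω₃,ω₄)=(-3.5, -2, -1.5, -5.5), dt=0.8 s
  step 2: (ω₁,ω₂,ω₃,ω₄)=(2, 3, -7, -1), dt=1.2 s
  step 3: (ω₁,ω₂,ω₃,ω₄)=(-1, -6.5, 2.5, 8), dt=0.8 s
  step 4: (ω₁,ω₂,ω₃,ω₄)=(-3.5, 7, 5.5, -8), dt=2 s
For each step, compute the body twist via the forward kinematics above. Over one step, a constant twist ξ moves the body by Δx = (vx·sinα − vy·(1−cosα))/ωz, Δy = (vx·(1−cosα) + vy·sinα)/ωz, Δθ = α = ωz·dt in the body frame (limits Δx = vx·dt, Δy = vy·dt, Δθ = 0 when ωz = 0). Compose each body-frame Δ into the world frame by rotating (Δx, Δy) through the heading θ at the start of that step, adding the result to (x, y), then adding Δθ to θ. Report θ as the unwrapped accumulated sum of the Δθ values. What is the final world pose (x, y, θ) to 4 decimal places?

step 1: ξ=(vx,vy,ωz)=(-0.1562, 0.0688, -0.1042), dt=0.8 → body Δ=(-0.1226, 0.0601, -0.0833) → world pose (-0.1226, 0.0601, -0.0833)
step 2: ξ=(vx,vy,ωz)=(-0.0375, -0.0625, 0.2917), dt=1.2 → body Δ=(-0.0311, -0.0813, 0.3500) → world pose (-0.1603, -0.0183, 0.2667)
step 3: ξ=(vx,vy,ωz)=(0.0375, -0.1375, 0.0000), dt=0.8 → body Δ=(0.0300, -0.1100, 0.0000) → world pose (-0.1024, -0.1165, 0.2667)
step 4: ξ=(vx,vy,ωz)=(0.0125, 0.3000, -0.1250), dt=2.0 → body Δ=(0.0994, 0.5907, -0.2500) → world pose (-0.1622, 0.4795, 0.0167)

(-0.1622, 0.4795, 0.0167)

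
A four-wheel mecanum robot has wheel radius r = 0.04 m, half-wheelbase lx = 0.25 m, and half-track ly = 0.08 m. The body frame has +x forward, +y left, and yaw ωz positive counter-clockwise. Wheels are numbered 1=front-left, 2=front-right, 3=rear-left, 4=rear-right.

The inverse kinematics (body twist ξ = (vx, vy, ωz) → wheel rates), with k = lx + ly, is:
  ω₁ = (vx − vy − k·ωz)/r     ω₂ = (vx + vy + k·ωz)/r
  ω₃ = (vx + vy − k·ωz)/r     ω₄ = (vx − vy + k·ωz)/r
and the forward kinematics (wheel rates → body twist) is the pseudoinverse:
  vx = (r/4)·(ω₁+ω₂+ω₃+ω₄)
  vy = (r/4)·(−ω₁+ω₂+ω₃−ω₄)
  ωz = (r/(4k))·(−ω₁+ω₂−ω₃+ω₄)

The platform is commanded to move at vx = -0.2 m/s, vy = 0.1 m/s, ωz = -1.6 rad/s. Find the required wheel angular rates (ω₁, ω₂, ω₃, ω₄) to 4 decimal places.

k = lx + ly = 0.25 + 0.08 = 0.3300;  k·ωz = 0.3300·-1.6 = -0.5280
ω₁ (FL) = (vx − vy − k·ωz)/r = 0.2280/0.04 = 5.7000
ω₂ (FR) = (vx + vy + k·ωz)/r = -0.6280/0.04 = -15.7000
ω₃ (RL) = (vx + vy − k·ωz)/r = 0.4280/0.04 = 10.7000
ω₄ (RR) = (vx − vy + k·ωz)/r = -0.8280/0.04 = -20.7000

(5.7000, -15.7000, 10.7000, -20.7000)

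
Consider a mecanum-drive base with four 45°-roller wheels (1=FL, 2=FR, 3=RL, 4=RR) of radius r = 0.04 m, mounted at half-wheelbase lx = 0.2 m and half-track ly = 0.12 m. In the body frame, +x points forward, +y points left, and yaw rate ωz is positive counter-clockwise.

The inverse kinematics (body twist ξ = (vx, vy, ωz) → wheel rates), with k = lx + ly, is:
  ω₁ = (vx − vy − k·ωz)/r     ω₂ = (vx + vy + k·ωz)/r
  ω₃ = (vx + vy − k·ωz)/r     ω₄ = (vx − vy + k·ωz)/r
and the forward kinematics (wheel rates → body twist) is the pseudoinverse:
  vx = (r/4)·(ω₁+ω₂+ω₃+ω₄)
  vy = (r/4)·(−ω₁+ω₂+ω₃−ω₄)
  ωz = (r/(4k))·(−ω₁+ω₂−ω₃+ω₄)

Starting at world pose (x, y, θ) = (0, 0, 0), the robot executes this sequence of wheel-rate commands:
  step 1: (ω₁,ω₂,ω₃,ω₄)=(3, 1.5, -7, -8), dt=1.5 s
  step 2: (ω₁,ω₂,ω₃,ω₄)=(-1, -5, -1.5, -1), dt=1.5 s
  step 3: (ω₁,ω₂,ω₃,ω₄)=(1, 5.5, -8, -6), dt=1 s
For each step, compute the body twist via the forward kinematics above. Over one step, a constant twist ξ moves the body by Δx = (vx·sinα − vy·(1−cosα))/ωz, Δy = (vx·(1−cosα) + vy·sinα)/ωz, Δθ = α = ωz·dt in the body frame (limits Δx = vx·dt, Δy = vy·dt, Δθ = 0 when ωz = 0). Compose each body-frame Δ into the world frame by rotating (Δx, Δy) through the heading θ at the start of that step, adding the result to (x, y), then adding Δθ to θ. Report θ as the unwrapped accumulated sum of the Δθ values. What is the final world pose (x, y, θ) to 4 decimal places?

step 1: ξ=(vx,vy,ωz)=(-0.1050, -0.0050, -0.0781), dt=1.5 → body Δ=(-0.1576, 0.0017, -0.1172) → world pose (-0.1576, 0.0017, -0.1172)
step 2: ξ=(vx,vy,ωz)=(-0.0850, -0.0450, -0.1094), dt=1.5 → body Δ=(-0.1325, -0.0568, -0.1641) → world pose (-0.2958, -0.0392, -0.2812)
step 3: ξ=(vx,vy,ωz)=(-0.0750, 0.0250, 0.2031), dt=1.0 → body Δ=(-0.0770, 0.0172, 0.2031) → world pose (-0.3650, -0.0012, -0.0781)

(-0.3650, -0.0012, -0.0781)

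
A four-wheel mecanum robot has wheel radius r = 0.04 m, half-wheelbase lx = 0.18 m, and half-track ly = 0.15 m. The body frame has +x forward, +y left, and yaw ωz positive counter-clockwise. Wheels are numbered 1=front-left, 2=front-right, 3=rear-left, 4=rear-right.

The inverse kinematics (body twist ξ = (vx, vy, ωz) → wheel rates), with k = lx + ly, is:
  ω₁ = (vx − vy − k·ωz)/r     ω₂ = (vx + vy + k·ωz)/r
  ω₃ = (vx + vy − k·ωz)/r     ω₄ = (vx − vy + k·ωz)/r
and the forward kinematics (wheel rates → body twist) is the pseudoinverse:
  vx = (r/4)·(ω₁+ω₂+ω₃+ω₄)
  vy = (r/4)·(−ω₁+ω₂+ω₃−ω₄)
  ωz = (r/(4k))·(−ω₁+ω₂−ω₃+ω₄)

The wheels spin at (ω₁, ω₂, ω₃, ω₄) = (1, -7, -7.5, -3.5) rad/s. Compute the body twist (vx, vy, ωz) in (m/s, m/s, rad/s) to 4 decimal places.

k = lx + ly = 0.18 + 0.15 = 0.3300
ω₁+ω₂+ω₃+ω₄ = -17.0000  →  vx = (0.04/4)·-17.0000 = -0.1700
−ω₁+ω₂+ω₃−ω₄ = -12.0000  →  vy = (0.04/4)·-12.0000 = -0.1200
−ω₁+ω₂−ω₃+ω₄ = -4.0000  →  ωz = (0.04/1.3200)·-4.0000 = -0.1212

(-0.1700, -0.1200, -0.1212)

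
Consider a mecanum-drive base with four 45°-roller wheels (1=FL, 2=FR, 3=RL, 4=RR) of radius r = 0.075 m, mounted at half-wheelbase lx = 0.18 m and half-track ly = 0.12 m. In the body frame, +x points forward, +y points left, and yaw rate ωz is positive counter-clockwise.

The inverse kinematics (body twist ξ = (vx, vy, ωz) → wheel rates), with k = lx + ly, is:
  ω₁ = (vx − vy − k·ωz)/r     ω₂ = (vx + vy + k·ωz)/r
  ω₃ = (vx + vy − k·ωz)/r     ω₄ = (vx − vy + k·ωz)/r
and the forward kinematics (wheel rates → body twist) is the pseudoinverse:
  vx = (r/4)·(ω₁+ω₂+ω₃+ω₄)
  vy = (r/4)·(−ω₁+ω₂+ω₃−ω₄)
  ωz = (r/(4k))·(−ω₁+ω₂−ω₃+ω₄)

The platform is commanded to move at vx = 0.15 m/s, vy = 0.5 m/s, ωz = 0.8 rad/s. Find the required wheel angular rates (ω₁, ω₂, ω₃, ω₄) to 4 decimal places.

(-7.8667, 11.8667, 5.4667, -1.4667)

k = lx + ly = 0.18 + 0.12 = 0.3000;  k·ωz = 0.3000·0.8 = 0.2400
ω₁ (FL) = (vx − vy − k·ωz)/r = -0.5900/0.075 = -7.8667
ω₂ (FR) = (vx + vy + k·ωz)/r = 0.8900/0.075 = 11.8667
ω₃ (RL) = (vx + vy − k·ωz)/r = 0.4100/0.075 = 5.4667
ω₄ (RR) = (vx − vy + k·ωz)/r = -0.1100/0.075 = -1.4667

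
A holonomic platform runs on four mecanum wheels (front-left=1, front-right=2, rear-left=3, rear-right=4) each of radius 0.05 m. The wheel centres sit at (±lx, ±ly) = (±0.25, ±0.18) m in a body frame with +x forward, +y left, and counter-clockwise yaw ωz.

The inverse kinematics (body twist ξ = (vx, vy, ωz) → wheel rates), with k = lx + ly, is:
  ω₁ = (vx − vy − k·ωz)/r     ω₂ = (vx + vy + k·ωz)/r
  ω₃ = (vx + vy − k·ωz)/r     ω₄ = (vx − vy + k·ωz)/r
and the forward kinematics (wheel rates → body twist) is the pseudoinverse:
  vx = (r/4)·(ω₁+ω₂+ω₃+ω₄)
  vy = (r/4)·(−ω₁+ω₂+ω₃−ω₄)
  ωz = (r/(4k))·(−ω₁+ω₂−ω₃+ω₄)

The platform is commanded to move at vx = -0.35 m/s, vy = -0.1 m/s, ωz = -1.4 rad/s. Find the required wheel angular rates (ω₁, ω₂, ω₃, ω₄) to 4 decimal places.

(7.0400, -21.0400, 3.0400, -17.0400)

k = lx + ly = 0.25 + 0.18 = 0.4300;  k·ωz = 0.4300·-1.4 = -0.6020
ω₁ (FL) = (vx − vy − k·ωz)/r = 0.3520/0.05 = 7.0400
ω₂ (FR) = (vx + vy + k·ωz)/r = -1.0520/0.05 = -21.0400
ω₃ (RL) = (vx + vy − k·ωz)/r = 0.1520/0.05 = 3.0400
ω₄ (RR) = (vx − vy + k·ωz)/r = -0.8520/0.05 = -17.0400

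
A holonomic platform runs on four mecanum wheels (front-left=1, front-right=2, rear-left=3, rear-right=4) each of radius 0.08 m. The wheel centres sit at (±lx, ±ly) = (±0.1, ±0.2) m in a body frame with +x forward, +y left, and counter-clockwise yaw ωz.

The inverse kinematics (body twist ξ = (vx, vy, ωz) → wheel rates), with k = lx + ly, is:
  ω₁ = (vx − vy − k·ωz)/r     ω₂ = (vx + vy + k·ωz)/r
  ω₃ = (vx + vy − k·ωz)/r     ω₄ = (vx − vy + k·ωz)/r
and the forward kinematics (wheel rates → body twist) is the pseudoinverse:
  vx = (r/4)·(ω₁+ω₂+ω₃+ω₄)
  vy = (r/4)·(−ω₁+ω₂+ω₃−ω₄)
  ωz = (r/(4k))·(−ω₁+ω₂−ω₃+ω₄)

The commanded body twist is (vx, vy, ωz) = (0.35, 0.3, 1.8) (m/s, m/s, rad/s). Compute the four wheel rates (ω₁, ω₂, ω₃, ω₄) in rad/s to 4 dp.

(-6.1250, 14.8750, 1.3750, 7.3750)

k = lx + ly = 0.1 + 0.2 = 0.3000;  k·ωz = 0.3000·1.8 = 0.5400
ω₁ (FL) = (vx − vy − k·ωz)/r = -0.4900/0.08 = -6.1250
ω₂ (FR) = (vx + vy + k·ωz)/r = 1.1900/0.08 = 14.8750
ω₃ (RL) = (vx + vy − k·ωz)/r = 0.1100/0.08 = 1.3750
ω₄ (RR) = (vx − vy + k·ωz)/r = 0.5900/0.08 = 7.3750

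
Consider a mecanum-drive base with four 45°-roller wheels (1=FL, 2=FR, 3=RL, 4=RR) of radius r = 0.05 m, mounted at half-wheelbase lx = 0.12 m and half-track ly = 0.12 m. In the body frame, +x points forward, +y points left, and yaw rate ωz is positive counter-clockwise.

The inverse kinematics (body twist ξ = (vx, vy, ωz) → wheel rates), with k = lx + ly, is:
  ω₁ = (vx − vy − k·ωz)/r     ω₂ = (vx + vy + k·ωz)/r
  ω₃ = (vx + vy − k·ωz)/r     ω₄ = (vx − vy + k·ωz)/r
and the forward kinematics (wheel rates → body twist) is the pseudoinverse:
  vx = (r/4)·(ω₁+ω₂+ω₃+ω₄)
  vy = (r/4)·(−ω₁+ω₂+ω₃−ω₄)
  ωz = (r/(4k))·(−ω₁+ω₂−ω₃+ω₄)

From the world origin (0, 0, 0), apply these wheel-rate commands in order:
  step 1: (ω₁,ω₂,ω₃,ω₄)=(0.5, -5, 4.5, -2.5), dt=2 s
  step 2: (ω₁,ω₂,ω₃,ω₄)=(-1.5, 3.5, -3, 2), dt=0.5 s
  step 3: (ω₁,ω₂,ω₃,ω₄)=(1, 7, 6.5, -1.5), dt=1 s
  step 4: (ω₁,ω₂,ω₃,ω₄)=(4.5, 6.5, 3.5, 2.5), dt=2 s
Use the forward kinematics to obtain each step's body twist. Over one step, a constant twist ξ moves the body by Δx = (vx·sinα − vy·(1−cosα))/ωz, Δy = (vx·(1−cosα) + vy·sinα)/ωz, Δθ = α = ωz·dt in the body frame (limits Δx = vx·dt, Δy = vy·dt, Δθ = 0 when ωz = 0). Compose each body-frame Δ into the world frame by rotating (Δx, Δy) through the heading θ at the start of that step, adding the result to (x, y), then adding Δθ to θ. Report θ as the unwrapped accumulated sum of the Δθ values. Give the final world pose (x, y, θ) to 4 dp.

(0.4689, -0.3497, -1.0417)

step 1: ξ=(vx,vy,ωz)=(-0.0312, 0.0188, -0.6510), dt=2.0 → body Δ=(-0.0251, 0.0630, -1.3021) → world pose (-0.0251, 0.0630, -1.3021)
step 2: ξ=(vx,vy,ωz)=(0.0125, 0.0000, 0.5208), dt=0.5 → body Δ=(0.0062, 0.0008, 0.2604) → world pose (-0.0227, 0.0573, -1.0417)
step 3: ξ=(vx,vy,ωz)=(0.1625, 0.1750, -0.1042), dt=1.0 → body Δ=(0.1713, 0.1662, -0.1042) → world pose (0.2073, -0.0067, -1.1458)
step 4: ξ=(vx,vy,ωz)=(0.2125, 0.0375, 0.0521), dt=2.0 → body Δ=(0.4203, 0.0970, 0.1042) → world pose (0.4689, -0.3497, -1.0417)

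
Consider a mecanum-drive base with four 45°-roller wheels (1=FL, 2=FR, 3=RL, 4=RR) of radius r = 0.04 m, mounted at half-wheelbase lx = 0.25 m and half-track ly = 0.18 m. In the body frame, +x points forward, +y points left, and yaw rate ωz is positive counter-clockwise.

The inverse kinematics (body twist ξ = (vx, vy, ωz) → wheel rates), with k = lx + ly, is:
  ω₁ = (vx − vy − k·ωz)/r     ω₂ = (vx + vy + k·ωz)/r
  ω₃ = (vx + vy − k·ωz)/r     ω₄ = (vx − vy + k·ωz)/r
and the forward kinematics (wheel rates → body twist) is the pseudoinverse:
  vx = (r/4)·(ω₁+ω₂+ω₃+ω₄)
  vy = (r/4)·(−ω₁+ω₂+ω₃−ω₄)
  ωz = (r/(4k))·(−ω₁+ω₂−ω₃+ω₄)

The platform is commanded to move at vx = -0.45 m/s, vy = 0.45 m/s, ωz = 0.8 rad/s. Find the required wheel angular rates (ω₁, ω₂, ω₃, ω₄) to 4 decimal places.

(-31.1000, 8.6000, -8.6000, -13.9000)

k = lx + ly = 0.25 + 0.18 = 0.4300;  k·ωz = 0.4300·0.8 = 0.3440
ω₁ (FL) = (vx − vy − k·ωz)/r = -1.2440/0.04 = -31.1000
ω₂ (FR) = (vx + vy + k·ωz)/r = 0.3440/0.04 = 8.6000
ω₃ (RL) = (vx + vy − k·ωz)/r = -0.3440/0.04 = -8.6000
ω₄ (RR) = (vx − vy + k·ωz)/r = -0.5560/0.04 = -13.9000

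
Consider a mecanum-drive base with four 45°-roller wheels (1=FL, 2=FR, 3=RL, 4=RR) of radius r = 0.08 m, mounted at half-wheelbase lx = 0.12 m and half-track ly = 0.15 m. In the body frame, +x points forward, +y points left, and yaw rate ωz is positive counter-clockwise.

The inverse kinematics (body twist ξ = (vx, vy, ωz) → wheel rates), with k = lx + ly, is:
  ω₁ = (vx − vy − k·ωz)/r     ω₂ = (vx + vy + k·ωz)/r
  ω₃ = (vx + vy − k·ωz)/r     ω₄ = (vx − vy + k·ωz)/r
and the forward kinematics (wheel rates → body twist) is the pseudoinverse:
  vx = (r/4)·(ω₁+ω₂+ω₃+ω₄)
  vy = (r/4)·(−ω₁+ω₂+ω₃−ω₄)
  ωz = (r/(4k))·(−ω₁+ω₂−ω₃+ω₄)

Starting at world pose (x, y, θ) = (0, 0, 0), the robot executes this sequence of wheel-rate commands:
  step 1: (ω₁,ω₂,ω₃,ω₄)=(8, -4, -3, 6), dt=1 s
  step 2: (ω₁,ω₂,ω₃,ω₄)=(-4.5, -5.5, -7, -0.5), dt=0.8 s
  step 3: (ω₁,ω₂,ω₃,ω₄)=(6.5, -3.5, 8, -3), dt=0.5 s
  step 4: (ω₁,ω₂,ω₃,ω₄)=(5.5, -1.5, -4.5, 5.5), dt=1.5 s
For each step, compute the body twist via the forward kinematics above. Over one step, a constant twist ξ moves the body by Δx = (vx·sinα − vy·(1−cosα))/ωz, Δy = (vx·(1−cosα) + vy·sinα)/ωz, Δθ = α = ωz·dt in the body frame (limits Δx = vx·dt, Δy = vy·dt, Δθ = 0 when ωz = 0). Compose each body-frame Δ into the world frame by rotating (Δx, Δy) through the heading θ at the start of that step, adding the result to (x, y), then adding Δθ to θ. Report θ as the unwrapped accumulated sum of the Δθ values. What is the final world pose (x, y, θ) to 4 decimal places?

(-0.2316, -1.0636, -0.3407)

step 1: ξ=(vx,vy,ωz)=(0.1400, -0.4200, -0.2222), dt=1.0 → body Δ=(0.0924, -0.4320, -0.2222) → world pose (0.0924, -0.4320, -0.2222)
step 2: ξ=(vx,vy,ωz)=(-0.3500, -0.1500, 0.4074), dt=0.8 → body Δ=(-0.2557, -0.1631, 0.3259) → world pose (-0.1930, -0.5348, 0.1037)
step 3: ξ=(vx,vy,ωz)=(0.1600, 0.0200, -1.5556), dt=0.5 → body Δ=(0.0759, -0.0206, -0.7778) → world pose (-0.1154, -0.5474, -0.6741)
step 4: ξ=(vx,vy,ωz)=(0.1000, -0.3400, 0.2222), dt=1.5 → body Δ=(0.2315, -0.4758, 0.3333) → world pose (-0.2316, -1.0636, -0.3407)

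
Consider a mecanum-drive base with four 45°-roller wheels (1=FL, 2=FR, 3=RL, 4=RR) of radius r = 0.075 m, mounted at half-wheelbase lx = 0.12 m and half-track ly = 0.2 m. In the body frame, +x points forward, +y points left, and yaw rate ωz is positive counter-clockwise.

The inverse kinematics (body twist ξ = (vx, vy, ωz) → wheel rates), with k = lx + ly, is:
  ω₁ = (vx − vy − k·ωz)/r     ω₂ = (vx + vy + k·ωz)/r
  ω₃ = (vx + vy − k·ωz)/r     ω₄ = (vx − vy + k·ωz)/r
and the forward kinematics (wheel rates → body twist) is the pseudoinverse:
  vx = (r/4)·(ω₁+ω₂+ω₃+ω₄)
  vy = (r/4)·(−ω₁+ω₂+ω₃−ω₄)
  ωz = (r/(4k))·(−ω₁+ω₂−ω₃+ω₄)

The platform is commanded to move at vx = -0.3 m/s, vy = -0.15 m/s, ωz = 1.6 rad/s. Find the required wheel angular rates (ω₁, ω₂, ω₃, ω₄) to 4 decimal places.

(-8.8267, 0.8267, -12.8267, 4.8267)

k = lx + ly = 0.12 + 0.2 = 0.3200;  k·ωz = 0.3200·1.6 = 0.5120
ω₁ (FL) = (vx − vy − k·ωz)/r = -0.6620/0.075 = -8.8267
ω₂ (FR) = (vx + vy + k·ωz)/r = 0.0620/0.075 = 0.8267
ω₃ (RL) = (vx + vy − k·ωz)/r = -0.9620/0.075 = -12.8267
ω₄ (RR) = (vx − vy + k·ωz)/r = 0.3620/0.075 = 4.8267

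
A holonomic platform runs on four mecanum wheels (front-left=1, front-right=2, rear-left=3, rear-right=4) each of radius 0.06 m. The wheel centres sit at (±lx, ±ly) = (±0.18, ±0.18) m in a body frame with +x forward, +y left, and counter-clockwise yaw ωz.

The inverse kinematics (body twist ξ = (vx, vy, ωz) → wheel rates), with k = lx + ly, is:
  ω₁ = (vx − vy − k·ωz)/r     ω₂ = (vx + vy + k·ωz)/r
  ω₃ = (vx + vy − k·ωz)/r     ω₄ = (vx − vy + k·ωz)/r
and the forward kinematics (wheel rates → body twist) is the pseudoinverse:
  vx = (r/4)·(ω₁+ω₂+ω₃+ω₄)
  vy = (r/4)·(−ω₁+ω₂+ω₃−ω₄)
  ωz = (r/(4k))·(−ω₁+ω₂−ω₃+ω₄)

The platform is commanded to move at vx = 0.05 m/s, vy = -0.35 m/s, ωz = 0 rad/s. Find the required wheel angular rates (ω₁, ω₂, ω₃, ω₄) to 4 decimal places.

(6.6667, -5.0000, -5.0000, 6.6667)

k = lx + ly = 0.18 + 0.18 = 0.3600;  k·ωz = 0.3600·0 = 0.0000
ω₁ (FL) = (vx − vy − k·ωz)/r = 0.4000/0.06 = 6.6667
ω₂ (FR) = (vx + vy + k·ωz)/r = -0.3000/0.06 = -5.0000
ω₃ (RL) = (vx + vy − k·ωz)/r = -0.3000/0.06 = -5.0000
ω₄ (RR) = (vx − vy + k·ωz)/r = 0.4000/0.06 = 6.6667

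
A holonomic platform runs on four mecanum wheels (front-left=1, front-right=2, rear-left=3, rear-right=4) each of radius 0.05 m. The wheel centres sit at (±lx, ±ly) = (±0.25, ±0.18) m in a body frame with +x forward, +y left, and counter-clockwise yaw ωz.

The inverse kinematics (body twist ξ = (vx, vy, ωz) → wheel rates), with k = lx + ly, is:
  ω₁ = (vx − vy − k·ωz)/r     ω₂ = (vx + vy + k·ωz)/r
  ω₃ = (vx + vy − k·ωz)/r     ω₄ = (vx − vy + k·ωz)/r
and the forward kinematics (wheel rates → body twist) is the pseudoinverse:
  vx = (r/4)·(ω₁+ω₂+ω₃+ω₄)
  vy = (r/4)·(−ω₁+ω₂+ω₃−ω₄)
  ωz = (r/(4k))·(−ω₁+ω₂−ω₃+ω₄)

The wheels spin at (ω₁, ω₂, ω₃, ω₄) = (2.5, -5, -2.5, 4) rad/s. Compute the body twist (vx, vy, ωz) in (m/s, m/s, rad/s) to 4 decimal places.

(-0.0125, -0.1750, -0.0291)

k = lx + ly = 0.25 + 0.18 = 0.4300
ω₁+ω₂+ω₃+ω₄ = -1.0000  →  vx = (0.05/4)·-1.0000 = -0.0125
−ω₁+ω₂+ω₃−ω₄ = -14.0000  →  vy = (0.05/4)·-14.0000 = -0.1750
−ω₁+ω₂−ω₃+ω₄ = -1.0000  →  ωz = (0.05/1.7200)·-1.0000 = -0.0291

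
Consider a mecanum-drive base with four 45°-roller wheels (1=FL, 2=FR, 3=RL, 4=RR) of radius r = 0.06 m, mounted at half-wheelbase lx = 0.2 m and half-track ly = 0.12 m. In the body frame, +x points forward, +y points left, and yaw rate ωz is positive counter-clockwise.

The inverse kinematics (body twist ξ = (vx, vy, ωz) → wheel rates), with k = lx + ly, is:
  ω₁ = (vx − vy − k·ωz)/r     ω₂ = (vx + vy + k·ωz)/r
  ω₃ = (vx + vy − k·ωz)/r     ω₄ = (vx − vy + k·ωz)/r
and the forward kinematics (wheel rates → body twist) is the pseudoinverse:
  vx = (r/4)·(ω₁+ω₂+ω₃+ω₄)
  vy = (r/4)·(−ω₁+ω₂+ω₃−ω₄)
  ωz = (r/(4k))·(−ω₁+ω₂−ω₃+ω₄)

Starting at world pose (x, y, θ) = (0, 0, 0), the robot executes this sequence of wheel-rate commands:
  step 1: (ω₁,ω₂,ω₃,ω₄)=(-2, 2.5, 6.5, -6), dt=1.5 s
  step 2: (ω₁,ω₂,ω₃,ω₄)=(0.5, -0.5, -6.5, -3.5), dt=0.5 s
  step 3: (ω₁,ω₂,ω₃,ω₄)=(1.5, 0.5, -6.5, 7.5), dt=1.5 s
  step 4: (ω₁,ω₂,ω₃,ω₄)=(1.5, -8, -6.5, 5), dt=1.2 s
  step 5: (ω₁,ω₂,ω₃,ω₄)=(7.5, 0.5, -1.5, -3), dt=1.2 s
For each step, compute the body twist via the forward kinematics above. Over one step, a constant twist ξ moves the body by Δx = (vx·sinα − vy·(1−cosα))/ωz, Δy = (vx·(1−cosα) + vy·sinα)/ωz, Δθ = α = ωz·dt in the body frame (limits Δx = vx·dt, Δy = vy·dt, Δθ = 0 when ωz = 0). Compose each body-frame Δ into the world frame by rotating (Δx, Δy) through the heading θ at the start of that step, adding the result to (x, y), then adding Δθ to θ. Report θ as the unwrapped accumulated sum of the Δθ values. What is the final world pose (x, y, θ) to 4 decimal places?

step 1: ξ=(vx,vy,ωz)=(0.0150, 0.2550, -0.3750), dt=1.5 → body Δ=(0.1261, 0.3565, -0.5625) → world pose (0.1261, 0.3565, -0.5625)
step 2: ξ=(vx,vy,ωz)=(-0.1500, -0.0600, 0.0938), dt=0.5 → body Δ=(-0.0743, -0.0317, 0.0469) → world pose (0.0463, 0.3692, -0.5156)
step 3: ξ=(vx,vy,ωz)=(0.0450, -0.2250, 0.6094), dt=1.5 → body Δ=(0.2023, -0.2637, 0.9141) → world pose (0.0923, 0.0401, 0.3984)
step 4: ξ=(vx,vy,ωz)=(-0.1200, -0.3150, 0.0938), dt=1.2 → body Δ=(-0.1225, -0.3853, 0.1125) → world pose (0.1289, -0.3625, 0.5109)
step 5: ξ=(vx,vy,ωz)=(0.0525, -0.0825, -0.3984), dt=1.2 → body Δ=(0.0374, -0.1100, -0.4781) → world pose (0.2154, -0.4402, 0.0328)

(0.2154, -0.4402, 0.0328)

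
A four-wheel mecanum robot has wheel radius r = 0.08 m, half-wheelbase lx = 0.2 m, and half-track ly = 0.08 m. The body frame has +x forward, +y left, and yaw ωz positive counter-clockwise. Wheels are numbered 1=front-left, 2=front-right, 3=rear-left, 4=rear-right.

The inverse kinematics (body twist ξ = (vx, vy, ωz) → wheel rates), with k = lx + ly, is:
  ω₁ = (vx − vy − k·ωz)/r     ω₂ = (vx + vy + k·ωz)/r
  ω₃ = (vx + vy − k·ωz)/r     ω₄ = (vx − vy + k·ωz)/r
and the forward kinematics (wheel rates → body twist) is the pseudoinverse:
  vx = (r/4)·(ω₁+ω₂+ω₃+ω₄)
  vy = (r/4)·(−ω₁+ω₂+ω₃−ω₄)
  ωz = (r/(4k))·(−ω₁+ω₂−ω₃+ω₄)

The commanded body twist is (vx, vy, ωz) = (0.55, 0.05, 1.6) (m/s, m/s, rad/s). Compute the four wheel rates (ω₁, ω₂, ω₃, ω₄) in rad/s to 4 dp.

(0.6500, 13.1000, 1.9000, 11.8500)

k = lx + ly = 0.2 + 0.08 = 0.2800;  k·ωz = 0.2800·1.6 = 0.4480
ω₁ (FL) = (vx − vy − k·ωz)/r = 0.0520/0.08 = 0.6500
ω₂ (FR) = (vx + vy + k·ωz)/r = 1.0480/0.08 = 13.1000
ω₃ (RL) = (vx + vy − k·ωz)/r = 0.1520/0.08 = 1.9000
ω₄ (RR) = (vx − vy + k·ωz)/r = 0.9480/0.08 = 11.8500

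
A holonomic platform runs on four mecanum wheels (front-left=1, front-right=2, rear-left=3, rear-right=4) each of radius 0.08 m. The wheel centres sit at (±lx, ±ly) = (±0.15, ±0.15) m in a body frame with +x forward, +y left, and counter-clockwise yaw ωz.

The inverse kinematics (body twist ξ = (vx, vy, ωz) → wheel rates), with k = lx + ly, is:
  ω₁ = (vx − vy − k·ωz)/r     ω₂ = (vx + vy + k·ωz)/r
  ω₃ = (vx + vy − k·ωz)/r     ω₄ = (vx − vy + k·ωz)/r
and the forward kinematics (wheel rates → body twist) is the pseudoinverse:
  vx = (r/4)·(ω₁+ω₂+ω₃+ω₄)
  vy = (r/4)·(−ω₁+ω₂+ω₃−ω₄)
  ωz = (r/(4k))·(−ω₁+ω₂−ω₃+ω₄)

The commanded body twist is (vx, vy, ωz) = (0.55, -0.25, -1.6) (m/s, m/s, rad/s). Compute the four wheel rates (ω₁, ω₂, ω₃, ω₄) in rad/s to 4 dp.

(16.0000, -2.2500, 9.7500, 4.0000)

k = lx + ly = 0.15 + 0.15 = 0.3000;  k·ωz = 0.3000·-1.6 = -0.4800
ω₁ (FL) = (vx − vy − k·ωz)/r = 1.2800/0.08 = 16.0000
ω₂ (FR) = (vx + vy + k·ωz)/r = -0.1800/0.08 = -2.2500
ω₃ (RL) = (vx + vy − k·ωz)/r = 0.7800/0.08 = 9.7500
ω₄ (RR) = (vx − vy + k·ωz)/r = 0.3200/0.08 = 4.0000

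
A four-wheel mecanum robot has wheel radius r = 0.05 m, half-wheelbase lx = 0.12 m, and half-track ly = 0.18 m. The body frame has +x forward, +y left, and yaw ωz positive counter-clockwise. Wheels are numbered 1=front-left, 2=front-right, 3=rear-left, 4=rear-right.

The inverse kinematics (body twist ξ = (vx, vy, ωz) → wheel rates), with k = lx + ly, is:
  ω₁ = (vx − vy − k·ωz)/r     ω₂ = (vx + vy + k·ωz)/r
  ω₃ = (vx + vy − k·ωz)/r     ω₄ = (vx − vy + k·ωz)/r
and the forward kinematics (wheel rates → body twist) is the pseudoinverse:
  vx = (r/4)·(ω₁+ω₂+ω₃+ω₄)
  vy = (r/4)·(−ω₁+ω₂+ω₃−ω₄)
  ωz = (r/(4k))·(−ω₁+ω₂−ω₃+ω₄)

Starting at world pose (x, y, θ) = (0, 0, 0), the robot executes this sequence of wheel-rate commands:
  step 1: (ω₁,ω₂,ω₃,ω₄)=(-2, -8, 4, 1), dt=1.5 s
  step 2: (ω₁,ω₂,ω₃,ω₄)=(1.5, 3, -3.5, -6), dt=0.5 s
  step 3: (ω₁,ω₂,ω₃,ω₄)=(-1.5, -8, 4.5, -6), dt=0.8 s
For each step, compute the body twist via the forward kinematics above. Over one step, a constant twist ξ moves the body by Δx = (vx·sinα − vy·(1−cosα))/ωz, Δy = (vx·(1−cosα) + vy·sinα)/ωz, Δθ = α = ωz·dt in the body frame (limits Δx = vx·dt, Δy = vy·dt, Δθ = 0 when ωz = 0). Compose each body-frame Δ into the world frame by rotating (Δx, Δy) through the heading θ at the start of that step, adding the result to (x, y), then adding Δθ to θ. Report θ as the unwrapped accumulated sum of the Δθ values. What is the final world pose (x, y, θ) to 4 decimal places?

(-0.1572, 0.1186, -1.1500)

step 1: ξ=(vx,vy,ωz)=(-0.0625, -0.0375, -0.3750), dt=1.5 → body Δ=(-0.1043, -0.0277, -0.5625) → world pose (-0.1043, -0.0277, -0.5625)
step 2: ξ=(vx,vy,ωz)=(-0.0625, 0.0500, -0.0417), dt=0.5 → body Δ=(-0.0310, 0.0253, -0.0208) → world pose (-0.1170, 0.0103, -0.5833)
step 3: ξ=(vx,vy,ωz)=(-0.1375, 0.0500, -0.7083), dt=0.8 → body Δ=(-0.0932, 0.0682, -0.5667) → world pose (-0.1572, 0.1186, -1.1500)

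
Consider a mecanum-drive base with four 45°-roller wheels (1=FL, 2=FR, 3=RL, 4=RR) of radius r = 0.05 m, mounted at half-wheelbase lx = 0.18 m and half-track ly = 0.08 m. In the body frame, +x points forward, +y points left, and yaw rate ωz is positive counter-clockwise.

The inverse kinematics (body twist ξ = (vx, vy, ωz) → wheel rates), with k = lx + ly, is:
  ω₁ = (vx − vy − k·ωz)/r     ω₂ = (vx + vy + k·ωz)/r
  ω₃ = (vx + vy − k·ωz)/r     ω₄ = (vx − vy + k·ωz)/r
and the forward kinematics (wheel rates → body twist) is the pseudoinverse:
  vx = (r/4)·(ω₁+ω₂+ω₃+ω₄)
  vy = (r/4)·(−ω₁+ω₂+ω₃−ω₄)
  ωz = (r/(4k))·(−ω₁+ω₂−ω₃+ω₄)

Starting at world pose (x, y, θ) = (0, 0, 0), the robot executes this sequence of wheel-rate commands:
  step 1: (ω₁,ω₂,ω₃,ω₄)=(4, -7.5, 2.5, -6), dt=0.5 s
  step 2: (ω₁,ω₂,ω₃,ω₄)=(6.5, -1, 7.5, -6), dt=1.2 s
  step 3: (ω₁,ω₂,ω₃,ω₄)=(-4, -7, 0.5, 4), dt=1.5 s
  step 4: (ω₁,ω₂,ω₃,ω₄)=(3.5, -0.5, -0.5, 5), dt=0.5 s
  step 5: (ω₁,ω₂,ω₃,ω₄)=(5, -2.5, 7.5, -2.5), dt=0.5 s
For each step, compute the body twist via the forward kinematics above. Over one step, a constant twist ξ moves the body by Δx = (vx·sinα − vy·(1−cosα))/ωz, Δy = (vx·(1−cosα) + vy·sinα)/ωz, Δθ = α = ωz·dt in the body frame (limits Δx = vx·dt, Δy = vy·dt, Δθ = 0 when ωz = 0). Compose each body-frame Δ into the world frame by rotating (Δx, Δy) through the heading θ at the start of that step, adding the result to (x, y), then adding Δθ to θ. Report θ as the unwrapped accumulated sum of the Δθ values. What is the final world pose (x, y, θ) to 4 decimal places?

step 1: ξ=(vx,vy,ωz)=(-0.0875, -0.0375, -0.9615), dt=0.5 → body Δ=(-0.0465, -0.0077, -0.4808) → world pose (-0.0465, -0.0077, -0.4808)
step 2: ξ=(vx,vy,ωz)=(0.0875, 0.0750, -1.0096), dt=1.2 → body Δ=(0.1293, 0.0133, -1.2115) → world pose (0.0743, -0.0557, -1.6923)
step 3: ξ=(vx,vy,ωz)=(-0.0813, -0.0813, 0.0240), dt=1.5 → body Δ=(-0.1197, -0.1240, 0.0361) → world pose (-0.0343, 0.0781, -1.6562)
step 4: ξ=(vx,vy,ωz)=(0.0938, -0.1188, 0.0721), dt=0.5 → body Δ=(0.0479, -0.0585, 0.0361) → world pose (-0.0967, 0.0354, -1.6202)
step 5: ξ=(vx,vy,ωz)=(0.0938, 0.0312, -0.8413), dt=0.5 → body Δ=(0.0487, 0.0055, -0.4207) → world pose (-0.0937, -0.0136, -2.0409)

(-0.0937, -0.0136, -2.0409)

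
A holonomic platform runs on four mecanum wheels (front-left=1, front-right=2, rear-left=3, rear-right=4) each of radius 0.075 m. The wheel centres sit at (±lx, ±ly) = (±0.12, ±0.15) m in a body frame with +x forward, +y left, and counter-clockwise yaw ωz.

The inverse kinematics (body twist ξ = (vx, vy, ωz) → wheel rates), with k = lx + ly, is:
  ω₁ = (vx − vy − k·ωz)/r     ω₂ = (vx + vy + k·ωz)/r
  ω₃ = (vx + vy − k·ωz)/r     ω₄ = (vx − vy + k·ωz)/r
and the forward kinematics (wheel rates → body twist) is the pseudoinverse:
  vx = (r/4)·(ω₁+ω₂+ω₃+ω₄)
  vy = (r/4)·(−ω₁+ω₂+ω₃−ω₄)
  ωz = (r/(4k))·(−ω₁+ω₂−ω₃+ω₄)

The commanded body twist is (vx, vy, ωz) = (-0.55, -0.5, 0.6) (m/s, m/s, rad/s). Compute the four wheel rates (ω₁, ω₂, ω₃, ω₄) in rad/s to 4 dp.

(-2.8267, -11.8400, -16.1600, 1.4933)

k = lx + ly = 0.12 + 0.15 = 0.2700;  k·ωz = 0.2700·0.6 = 0.1620
ω₁ (FL) = (vx − vy − k·ωz)/r = -0.2120/0.075 = -2.8267
ω₂ (FR) = (vx + vy + k·ωz)/r = -0.8880/0.075 = -11.8400
ω₃ (RL) = (vx + vy − k·ωz)/r = -1.2120/0.075 = -16.1600
ω₄ (RR) = (vx − vy + k·ωz)/r = 0.1120/0.075 = 1.4933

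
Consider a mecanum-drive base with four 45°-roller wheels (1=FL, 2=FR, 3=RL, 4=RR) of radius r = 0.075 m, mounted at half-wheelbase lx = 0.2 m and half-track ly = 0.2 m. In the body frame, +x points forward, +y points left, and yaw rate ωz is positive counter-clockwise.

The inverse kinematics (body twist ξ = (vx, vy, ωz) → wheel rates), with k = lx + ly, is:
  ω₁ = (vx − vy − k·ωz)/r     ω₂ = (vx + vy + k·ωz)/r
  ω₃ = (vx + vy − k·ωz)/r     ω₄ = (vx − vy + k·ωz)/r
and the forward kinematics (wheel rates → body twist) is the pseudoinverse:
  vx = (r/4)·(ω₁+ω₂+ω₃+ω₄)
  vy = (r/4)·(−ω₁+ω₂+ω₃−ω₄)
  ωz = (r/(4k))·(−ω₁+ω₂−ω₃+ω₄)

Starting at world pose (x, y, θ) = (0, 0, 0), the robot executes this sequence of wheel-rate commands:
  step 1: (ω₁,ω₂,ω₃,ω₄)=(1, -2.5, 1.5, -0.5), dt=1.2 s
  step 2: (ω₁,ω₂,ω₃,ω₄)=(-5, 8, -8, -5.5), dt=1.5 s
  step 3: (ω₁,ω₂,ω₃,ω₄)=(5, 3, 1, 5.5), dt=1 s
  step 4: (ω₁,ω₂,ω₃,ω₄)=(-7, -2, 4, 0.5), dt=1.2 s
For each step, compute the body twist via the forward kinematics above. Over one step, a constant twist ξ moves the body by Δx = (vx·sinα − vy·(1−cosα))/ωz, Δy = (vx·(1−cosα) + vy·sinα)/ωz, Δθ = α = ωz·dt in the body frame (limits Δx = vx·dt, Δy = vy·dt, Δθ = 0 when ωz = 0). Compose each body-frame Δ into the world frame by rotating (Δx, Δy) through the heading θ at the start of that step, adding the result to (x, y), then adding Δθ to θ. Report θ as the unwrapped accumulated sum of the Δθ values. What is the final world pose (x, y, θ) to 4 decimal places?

(-0.2969, 0.3279, 0.9820)

step 1: ξ=(vx,vy,ωz)=(-0.0094, -0.0281, -0.2578), dt=1.2 → body Δ=(-0.0163, -0.0315, -0.3094) → world pose (-0.0163, -0.0315, -0.3094)
step 2: ξ=(vx,vy,ωz)=(-0.1969, 0.1969, 0.7266), dt=1.5 → body Δ=(-0.3858, 0.0946, 1.0898) → world pose (-0.3550, 0.1761, 0.7805)
step 3: ξ=(vx,vy,ωz)=(0.2719, -0.1219, 0.1172), dt=1.0 → body Δ=(0.2784, -0.1057, 0.1172) → world pose (-0.0828, 0.2969, 0.8977)
step 4: ξ=(vx,vy,ωz)=(-0.0844, 0.1594, 0.0703), dt=1.2 → body Δ=(-0.1092, 0.1868, 0.0844) → world pose (-0.2969, 0.3279, 0.9820)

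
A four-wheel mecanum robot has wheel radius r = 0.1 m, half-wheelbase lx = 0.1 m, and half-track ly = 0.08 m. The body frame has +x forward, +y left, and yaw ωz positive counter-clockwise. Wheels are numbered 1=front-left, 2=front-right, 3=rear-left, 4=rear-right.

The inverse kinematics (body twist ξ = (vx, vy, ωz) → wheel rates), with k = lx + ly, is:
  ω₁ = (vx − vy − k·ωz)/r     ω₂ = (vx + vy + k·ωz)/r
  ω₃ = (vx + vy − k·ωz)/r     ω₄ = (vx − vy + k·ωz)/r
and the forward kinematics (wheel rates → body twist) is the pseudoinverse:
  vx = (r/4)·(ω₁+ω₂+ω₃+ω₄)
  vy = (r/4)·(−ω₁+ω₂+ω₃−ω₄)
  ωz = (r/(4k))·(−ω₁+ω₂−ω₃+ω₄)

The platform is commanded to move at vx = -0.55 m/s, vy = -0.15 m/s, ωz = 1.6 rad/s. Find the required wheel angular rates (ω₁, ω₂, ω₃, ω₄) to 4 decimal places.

(-6.8800, -4.1200, -9.8800, -1.1200)

k = lx + ly = 0.1 + 0.08 = 0.1800;  k·ωz = 0.1800·1.6 = 0.2880
ω₁ (FL) = (vx − vy − k·ωz)/r = -0.6880/0.1 = -6.8800
ω₂ (FR) = (vx + vy + k·ωz)/r = -0.4120/0.1 = -4.1200
ω₃ (RL) = (vx + vy − k·ωz)/r = -0.9880/0.1 = -9.8800
ω₄ (RR) = (vx − vy + k·ωz)/r = -0.1120/0.1 = -1.1200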